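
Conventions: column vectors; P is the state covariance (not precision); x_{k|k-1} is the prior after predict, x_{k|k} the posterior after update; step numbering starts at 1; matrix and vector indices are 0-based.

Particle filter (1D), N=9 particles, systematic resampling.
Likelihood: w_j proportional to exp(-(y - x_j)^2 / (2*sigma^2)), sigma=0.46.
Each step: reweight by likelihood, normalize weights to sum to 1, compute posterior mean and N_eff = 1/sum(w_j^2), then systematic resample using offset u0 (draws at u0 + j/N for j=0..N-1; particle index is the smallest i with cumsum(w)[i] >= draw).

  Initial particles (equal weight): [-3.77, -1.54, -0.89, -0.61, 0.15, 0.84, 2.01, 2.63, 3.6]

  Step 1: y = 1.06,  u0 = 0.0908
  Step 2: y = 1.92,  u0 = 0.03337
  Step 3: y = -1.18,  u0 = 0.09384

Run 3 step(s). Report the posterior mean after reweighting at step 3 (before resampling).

step 1: w=[0.0000, 0.0000, 0.0001, 0.0012, 0.1222, 0.7714, 0.1025, 0.0026, 0.0000]  mean=0.8783  Neff=1.6115  idx=[4, 5, 5, 5, 5, 5, 5, 5, 6]
step 2: w=[0.0004, 0.0445, 0.0445, 0.0445, 0.0445, 0.0445, 0.0445, 0.0445, 0.6878]  mean=1.6444  Neff=2.0537  idx=[1, 4, 6, 8, 8, 8, 8, 8, 8]
step 3: w=[0.3333, 0.3333, 0.3333, 0.0000, 0.0000, 0.0000, 0.0000, 0.0000, 0.0000]  mean=0.8400  Neff=3.0000  idx=[0, 0, 0, 1, 1, 1, 2, 2, 2]

post_mean = 0.8400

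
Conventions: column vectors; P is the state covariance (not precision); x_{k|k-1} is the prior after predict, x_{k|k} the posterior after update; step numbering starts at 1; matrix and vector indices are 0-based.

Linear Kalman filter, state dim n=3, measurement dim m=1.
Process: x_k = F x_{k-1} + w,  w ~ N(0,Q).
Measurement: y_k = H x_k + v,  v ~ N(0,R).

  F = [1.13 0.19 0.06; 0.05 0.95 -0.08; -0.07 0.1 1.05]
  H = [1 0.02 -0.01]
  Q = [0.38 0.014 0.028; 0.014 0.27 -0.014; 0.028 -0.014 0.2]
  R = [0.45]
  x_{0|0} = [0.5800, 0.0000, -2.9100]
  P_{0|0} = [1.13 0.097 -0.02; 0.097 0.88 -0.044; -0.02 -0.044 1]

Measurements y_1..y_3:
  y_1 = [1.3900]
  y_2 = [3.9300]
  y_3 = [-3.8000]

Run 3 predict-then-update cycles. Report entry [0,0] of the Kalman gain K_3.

step 1: x^-=[0.4808, 0.2618, -3.0961]  P^-=[1.8962 0.3368 -0.0047; 0.3368 1.0895 -0.0690; -0.0047 -0.0690 1.3092]  S=[2.3604]  K=[0.8062; 0.1522; -0.0081]  nu=[0.8730]  x^+=[1.1846, 0.3947, -3.1032]  P^+=[0.3620 0.0471 0.0108; 0.0471 1.0348 -0.0661; 0.0108 -0.0661 1.3090]
step 2: x^-=[1.2274, 0.6825, -3.3018]  P^-=[0.9045 0.2623 0.1053; 0.2623 1.2276 -0.0946; 0.1053 -0.0946 1.6392]  S=[1.3635]  K=[0.6664; 0.2111; 0.0638]  nu=[2.6559]  x^+=[2.9973, 1.2430, -3.1322]  P^+=[0.2989 0.0705 0.0473; 0.0705 1.1669 -0.1130; 0.0473 -0.1130 1.6336]
step 3: x^-=[3.4352, 1.5813, -3.3744]  P^-=[0.8438 0.3012 0.1692; 0.3012 1.3578 -0.1548; 0.1692 -0.1548 1.9826]  S=[1.3033]  K=[0.6508; 0.2531; 0.1122]  nu=[-7.3006]  x^+=[-1.3159, -0.2665, -4.1938]  P^+=[0.2919 0.0865 0.0740; 0.0865 1.2743 -0.1918; 0.0740 -0.1918 1.9661]

K[0,0] = 0.6508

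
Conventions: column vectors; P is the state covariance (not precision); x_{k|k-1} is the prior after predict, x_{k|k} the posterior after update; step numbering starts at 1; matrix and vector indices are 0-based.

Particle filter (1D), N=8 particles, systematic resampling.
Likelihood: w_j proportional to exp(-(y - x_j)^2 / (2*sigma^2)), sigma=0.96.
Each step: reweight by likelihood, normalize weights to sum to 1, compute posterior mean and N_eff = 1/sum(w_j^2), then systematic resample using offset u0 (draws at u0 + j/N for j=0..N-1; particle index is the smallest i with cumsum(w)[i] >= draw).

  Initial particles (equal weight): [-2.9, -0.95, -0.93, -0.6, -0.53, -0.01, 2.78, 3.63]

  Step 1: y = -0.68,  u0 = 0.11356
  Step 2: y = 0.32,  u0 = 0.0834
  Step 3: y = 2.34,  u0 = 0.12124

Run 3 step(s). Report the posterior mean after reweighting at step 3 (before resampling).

post_mean = -0.1304

step 1: w=[0.0145, 0.2017, 0.2028, 0.2091, 0.2072, 0.1644, 0.0003, 0.0000]  mean=-0.6582  Neff=5.1099  idx=[1, 2, 2, 3, 3, 4, 5, 5]
step 2: w=[0.0818, 0.0840, 0.0840, 0.1239, 0.1239, 0.1325, 0.1849, 0.1849]  mean=-0.4566  Neff=7.2748  idx=[1, 2, 3, 4, 5, 6, 7, 7]
step 3: w=[0.0163, 0.0163, 0.0495, 0.0495, 0.0617, 0.2690, 0.2690, 0.2690]  mean=-0.1304  Neff=4.4202  idx=[3, 5, 5, 6, 6, 7, 7, 7]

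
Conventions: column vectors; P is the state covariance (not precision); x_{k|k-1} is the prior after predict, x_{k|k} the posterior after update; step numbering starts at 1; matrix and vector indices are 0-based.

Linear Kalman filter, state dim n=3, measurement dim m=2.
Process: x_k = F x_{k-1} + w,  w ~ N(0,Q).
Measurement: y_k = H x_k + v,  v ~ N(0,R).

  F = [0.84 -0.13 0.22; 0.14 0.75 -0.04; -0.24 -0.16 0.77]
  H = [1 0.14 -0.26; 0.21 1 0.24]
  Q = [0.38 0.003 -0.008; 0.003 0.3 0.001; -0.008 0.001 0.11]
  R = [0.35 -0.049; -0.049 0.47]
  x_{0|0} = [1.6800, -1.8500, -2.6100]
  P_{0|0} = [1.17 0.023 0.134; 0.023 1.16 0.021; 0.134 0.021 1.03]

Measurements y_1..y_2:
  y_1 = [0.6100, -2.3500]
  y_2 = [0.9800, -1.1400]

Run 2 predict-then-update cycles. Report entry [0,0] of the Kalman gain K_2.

K[0,0] = 0.6695

step 1: x^-=[1.0775, -1.0479, -2.1169]  P^-=[1.3183 0.0357 0.0291; 0.0357 0.9791 -0.1859; 0.0291 -0.1859 0.7648]  S=[1.7476 0.4014; 0.4014 1.4800]  K=[0.7500 0.0125; -0.0210 0.6422; -0.1201 0.0351]  nu=[-0.8712, -1.0203]  x^+=[0.4114, -1.6848, -2.0481]  P^+=[0.3275 -0.1419 0.1759; -0.1419 0.3788 -0.1924; 0.1759 -0.1924 0.7412]
step 2: x^-=[0.1140, -1.1241, -1.4062]  P^-=[0.7604 -0.1220 0.2046; -0.1220 0.5005 -0.1413; 0.2046 -0.1413 0.5495]  S=[1.0271 0.0908; 0.0908 0.9372]  K=[0.6695 0.0277; -0.0569 0.4760; 0.0380 0.0321]  nu=[0.6578, 0.2977]  x^+=[0.5626, -1.0198, -1.3717]  P^+=[0.2960 -0.1241 0.1756; -0.1241 0.2897 -0.1549; 0.1756 -0.1549 0.5469]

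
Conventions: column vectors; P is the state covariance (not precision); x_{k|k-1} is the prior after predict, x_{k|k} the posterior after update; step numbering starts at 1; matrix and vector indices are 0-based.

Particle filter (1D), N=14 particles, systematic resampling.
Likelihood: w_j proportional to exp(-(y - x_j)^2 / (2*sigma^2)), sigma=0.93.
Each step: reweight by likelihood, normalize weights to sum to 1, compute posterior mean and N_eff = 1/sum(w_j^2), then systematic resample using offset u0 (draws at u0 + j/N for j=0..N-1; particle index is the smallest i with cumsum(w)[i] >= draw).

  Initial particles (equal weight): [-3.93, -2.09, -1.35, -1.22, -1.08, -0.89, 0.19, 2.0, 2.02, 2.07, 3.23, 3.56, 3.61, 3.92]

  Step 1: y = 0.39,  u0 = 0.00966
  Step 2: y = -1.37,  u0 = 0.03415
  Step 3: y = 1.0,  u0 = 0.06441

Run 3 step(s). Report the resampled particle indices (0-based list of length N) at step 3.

step 1: w=[0.0000, 0.0105, 0.0637, 0.0819, 0.1051, 0.1422, 0.3583, 0.0819, 0.0789, 0.0717, 0.0035, 0.0011, 0.0009, 0.0003]  mean=0.1113  Neff=5.3023  idx=[1, 3, 3, 4, 5, 5, 6, 6, 6, 6, 6, 7, 8, 9]
step 2: w=[0.1115, 0.1485, 0.1485, 0.1433, 0.1317, 0.1317, 0.0368, 0.0368, 0.0368, 0.0368, 0.0368, 0.0002, 0.0002, 0.0002]  mean=-0.9484  Neff=8.4352  idx=[0, 0, 1, 1, 2, 2, 3, 3, 4, 4, 5, 6, 8, 10]
step 3: w=[0.0014, 0.0014, 0.0204, 0.0204, 0.0204, 0.0204, 0.0289, 0.0289, 0.0447, 0.0447, 0.0447, 0.2412, 0.2412, 0.2412]  mean=-0.1498  Neff=5.4380  idx=[5, 7, 9, 11, 11, 11, 11, 12, 12, 12, 13, 13, 13, 13]

resampled_idx = [5, 7, 9, 11, 11, 11, 11, 12, 12, 12, 13, 13, 13, 13]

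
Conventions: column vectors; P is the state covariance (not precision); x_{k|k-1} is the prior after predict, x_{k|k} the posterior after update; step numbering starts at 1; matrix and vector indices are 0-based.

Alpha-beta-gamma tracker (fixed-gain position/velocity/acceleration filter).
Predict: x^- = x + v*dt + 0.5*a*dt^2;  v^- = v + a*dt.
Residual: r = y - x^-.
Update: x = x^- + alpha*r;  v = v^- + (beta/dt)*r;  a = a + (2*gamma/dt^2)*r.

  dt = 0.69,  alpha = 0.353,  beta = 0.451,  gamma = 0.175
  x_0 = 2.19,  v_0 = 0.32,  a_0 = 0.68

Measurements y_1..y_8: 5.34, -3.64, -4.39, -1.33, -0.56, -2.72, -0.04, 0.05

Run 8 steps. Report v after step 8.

step 1: x_pred=2.5727  r=2.7673  x^+=3.5495  v^+=2.5980  a^+=2.7144
step 2: x_pred=5.9883  r=-9.6283  x^+=2.5895  v^+=-1.8224  a^+=-4.3638
step 3: x_pred=0.2933  r=-4.6833  x^+=-1.3599  v^+=-7.8945  a^+=-7.8066
step 4: x_pred=-8.6655  r=7.3355  x^+=-6.0761  v^+=-8.4864  a^+=-2.4140
step 5: x_pred=-12.5064  r=11.9464  x^+=-8.2893  v^+=-2.3437  a^+=6.3682
step 6: x_pred=-8.3905  r=5.6705  x^+=-6.3888  v^+=5.7567  a^+=10.5368
step 7: x_pred=0.0916  r=-0.1316  x^+=0.0452  v^+=12.9411  a^+=10.4400
step 8: x_pred=11.4598  r=-11.4098  x^+=7.4321  v^+=12.6870  a^+=2.0523

v_post = 12.6870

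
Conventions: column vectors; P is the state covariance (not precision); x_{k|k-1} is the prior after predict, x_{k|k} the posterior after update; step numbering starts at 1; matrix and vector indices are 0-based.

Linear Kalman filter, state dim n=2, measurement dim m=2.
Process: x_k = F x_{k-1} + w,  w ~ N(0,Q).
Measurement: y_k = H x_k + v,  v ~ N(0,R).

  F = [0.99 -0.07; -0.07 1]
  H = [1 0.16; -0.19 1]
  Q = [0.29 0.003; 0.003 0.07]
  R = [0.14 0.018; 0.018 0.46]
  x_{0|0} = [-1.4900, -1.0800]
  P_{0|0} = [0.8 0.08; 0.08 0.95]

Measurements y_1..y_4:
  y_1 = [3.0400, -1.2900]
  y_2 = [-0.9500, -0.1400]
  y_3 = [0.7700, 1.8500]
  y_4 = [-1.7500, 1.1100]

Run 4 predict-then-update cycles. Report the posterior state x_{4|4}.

step 1: x^-=[-1.3995, -0.9757]  P^-=[1.0676 -0.0393; -0.0393 1.0127]  S=[1.2210 -0.0610; -0.0610 1.5262]  K=[0.8631 -0.1242; 0.1341 0.6738]  nu=[4.5956, -0.5802]  x^+=[2.6389, -0.7502]  P^+=[0.1216 -0.0185; -0.0185 0.3088]
step 2: x^-=[2.6650, -0.9350]  P^-=[0.4132 -0.0455; -0.0455 0.3820]  S=[0.5484 -0.0435; -0.0435 0.8742]  K=[0.7318 -0.1054; 0.0642 0.4501]  nu=[-3.4654, 1.3013]  x^+=[-0.0082, -0.5719]  P^+=[0.1031 -0.0157; -0.0157 0.2052]
step 3: x^-=[0.0319, -0.5713]  P^-=[0.3942 -0.0342; -0.0342 0.2779]  S=[0.5304 -0.0456; -0.0456 0.7651]  K=[0.7244 -0.0994; 0.0516 0.3748]  nu=[0.8295, 2.4274]  x^+=[0.3915, 0.3812]  P^+=[0.1018 -0.0134; -0.0134 0.1708]
step 4: x^-=[0.3609, 0.3538]  P^-=[0.3924 -0.0293; -0.0293 0.2432]  S=[0.5293 -0.0461; -0.0461 0.7285]  K=[0.7242 -0.0968; 0.0481 0.3445]  nu=[-2.1675, 0.8247]  x^+=[-1.2885, 0.5336]  P^+=[0.1016 -0.0122; -0.0122 0.1570]

x_post = [-1.2885, 0.5336]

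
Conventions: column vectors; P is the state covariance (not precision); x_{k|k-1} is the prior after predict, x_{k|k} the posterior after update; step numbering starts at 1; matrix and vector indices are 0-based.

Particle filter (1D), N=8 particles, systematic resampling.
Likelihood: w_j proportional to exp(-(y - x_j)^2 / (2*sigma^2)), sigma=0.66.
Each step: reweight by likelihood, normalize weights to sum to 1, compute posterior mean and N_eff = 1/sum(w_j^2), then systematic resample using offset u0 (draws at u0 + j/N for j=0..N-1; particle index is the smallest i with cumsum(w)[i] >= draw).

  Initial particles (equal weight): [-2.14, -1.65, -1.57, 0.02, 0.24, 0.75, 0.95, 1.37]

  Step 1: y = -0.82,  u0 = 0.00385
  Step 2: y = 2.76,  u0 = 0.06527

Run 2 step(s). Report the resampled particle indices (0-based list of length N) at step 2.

step 1: w=[0.0703, 0.2357, 0.2725, 0.2312, 0.1431, 0.0307, 0.0143, 0.0021]  mean=-0.8889  Neff=4.7646  idx=[0, 1, 1, 2, 2, 3, 3, 4]
step 2: w=[0.0000, 0.0000, 0.0000, 0.0000, 0.0000, 0.1732, 0.1732, 0.6537]  mean=0.1638  Neff=2.0524  idx=[5, 6, 6, 7, 7, 7, 7, 7]

resampled_idx = [5, 6, 6, 7, 7, 7, 7, 7]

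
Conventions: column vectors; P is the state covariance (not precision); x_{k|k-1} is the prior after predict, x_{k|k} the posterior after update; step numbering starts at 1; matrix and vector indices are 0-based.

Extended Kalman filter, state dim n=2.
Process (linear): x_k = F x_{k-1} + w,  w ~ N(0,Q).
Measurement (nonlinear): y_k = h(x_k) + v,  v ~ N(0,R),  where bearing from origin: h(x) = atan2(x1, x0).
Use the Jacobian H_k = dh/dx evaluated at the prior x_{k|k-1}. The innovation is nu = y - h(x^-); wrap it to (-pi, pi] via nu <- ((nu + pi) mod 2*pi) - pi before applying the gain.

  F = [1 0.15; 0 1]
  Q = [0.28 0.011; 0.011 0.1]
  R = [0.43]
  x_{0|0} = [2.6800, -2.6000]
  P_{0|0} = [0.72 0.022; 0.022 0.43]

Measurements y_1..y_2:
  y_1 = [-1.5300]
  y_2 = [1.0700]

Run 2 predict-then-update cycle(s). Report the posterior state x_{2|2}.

x_post = [2.9219, -2.2687]

step 1: x^-=[2.2900, -2.6000]  P^-=[1.0163 0.0975; 0.0975 0.5300]  H_jac=[0.2166 0.1908]  S=[0.5050]  K=[0.4727; 0.2420]  nu=[-0.6813]  x^+=[1.9680, -2.7649]  P^+=[0.9034 0.0397; 0.0397 0.5004]
step 2: x^-=[1.5532, -2.7649]  P^-=[1.2066 0.1258; 0.1258 0.6004]  H_jac=[0.2749 0.1544]  S=[0.5462]  K=[0.6429; 0.2331]  nu=[2.1290]  x^+=[2.9219, -2.2687]  P^+=[0.9809 0.0439; 0.0439 0.5707]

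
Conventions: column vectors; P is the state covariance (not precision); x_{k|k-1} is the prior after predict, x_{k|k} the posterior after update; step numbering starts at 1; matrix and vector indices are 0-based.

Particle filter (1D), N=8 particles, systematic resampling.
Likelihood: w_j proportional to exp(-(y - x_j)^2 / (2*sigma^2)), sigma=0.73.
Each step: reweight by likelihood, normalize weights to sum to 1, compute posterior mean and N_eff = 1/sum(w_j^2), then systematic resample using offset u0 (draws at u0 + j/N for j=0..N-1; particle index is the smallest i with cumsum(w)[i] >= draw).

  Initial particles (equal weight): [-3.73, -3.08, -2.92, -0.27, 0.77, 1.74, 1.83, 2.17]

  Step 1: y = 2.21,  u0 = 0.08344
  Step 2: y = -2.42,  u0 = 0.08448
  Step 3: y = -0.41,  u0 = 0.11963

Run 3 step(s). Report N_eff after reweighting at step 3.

N_eff = 7.8344

step 1: w=[0.0000, 0.0000, 0.0000, 0.0011, 0.0505, 0.2871, 0.3085, 0.3527]  mean=1.8683  Neff=3.2828  idx=[5, 5, 5, 6, 6, 7, 7, 7]
step 2: w=[0.2456, 0.2456, 0.2456, 0.1207, 0.1207, 0.0072, 0.0072, 0.0072]  mean=1.7710  Neff=4.7544  idx=[0, 0, 1, 1, 2, 2, 3, 4]
step 3: w=[0.1355, 0.1355, 0.1355, 0.1355, 0.1355, 0.1355, 0.0935, 0.0935]  mean=1.7568  Neff=7.8344  idx=[0, 1, 2, 3, 4, 5, 6, 7]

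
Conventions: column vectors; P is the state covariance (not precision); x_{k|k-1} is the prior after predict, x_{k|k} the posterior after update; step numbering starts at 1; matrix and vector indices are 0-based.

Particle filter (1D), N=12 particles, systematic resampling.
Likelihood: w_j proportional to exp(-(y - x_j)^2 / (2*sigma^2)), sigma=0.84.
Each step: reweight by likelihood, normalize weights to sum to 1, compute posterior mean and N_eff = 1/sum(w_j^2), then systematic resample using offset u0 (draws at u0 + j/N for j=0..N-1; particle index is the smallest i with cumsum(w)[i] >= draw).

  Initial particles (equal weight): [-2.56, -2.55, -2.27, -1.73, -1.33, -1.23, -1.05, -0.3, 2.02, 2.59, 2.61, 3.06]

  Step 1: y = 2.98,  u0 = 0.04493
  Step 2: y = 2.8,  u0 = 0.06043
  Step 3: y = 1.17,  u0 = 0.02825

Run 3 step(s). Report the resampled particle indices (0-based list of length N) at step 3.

resampled_idx = [0, 0, 0, 1, 2, 3, 4, 5, 5, 6, 7, 10]

step 1: w=[0.0000, 0.0000, 0.0000, 0.0000, 0.0000, 0.0000, 0.0000, 0.0001, 0.1567, 0.2703, 0.2732, 0.2997]  mean=2.6466  Neff=3.8160  idx=[8, 8, 9, 9, 9, 10, 10, 10, 11, 11, 11, 11]
step 2: w=[0.0594, 0.0594, 0.0886, 0.0886, 0.0886, 0.0891, 0.0891, 0.0891, 0.0871, 0.0871, 0.0871, 0.0871]  mean=2.6914  Neff=11.8038  idx=[1, 2, 3, 4, 5, 6, 6, 7, 8, 9, 10, 11]
step 3: w=[0.2344, 0.0937, 0.0937, 0.0937, 0.0900, 0.0900, 0.0900, 0.0900, 0.0311, 0.0311, 0.0311, 0.0311]  mean=2.5221  Neff=8.5058  idx=[0, 0, 0, 1, 2, 3, 4, 5, 5, 6, 7, 10]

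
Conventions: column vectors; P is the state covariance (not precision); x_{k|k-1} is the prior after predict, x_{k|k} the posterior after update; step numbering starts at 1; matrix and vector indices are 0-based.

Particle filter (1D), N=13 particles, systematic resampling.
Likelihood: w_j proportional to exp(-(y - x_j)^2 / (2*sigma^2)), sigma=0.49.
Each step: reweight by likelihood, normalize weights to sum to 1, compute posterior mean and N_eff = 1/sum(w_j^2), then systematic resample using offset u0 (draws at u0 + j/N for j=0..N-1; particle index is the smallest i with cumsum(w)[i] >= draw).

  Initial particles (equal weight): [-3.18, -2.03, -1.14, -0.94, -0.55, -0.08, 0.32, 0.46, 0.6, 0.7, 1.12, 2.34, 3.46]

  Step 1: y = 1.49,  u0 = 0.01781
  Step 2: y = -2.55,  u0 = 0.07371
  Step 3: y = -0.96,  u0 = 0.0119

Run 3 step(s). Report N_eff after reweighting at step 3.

N_eff = 11.6247

step 1: w=[0.0000, 0.0000, 0.0000, 0.0000, 0.0001, 0.0037, 0.0358, 0.0681, 0.1191, 0.1690, 0.4662, 0.1377, 0.0002]  mean=1.0773  Neff=3.5082  idx=[6, 7, 8, 9, 9, 10, 10, 10, 10, 10, 10, 11, 11]
step 2: w=[0.8158, 0.1469, 0.0244, 0.0064, 0.0064, 0.0000, 0.0000, 0.0000, 0.0000, 0.0000, 0.0000, 0.0000, 0.0000]  mean=0.3524  Neff=1.4541  idx=[0, 0, 0, 0, 0, 0, 0, 0, 0, 0, 1, 1, 4]
step 3: w=[0.0908, 0.0908, 0.0908, 0.0908, 0.0908, 0.0908, 0.0908, 0.0908, 0.0908, 0.0908, 0.0413, 0.0413, 0.0089]  mean=0.3349  Neff=11.6247  idx=[0, 0, 1, 2, 3, 4, 5, 6, 6, 7, 8, 9, 10]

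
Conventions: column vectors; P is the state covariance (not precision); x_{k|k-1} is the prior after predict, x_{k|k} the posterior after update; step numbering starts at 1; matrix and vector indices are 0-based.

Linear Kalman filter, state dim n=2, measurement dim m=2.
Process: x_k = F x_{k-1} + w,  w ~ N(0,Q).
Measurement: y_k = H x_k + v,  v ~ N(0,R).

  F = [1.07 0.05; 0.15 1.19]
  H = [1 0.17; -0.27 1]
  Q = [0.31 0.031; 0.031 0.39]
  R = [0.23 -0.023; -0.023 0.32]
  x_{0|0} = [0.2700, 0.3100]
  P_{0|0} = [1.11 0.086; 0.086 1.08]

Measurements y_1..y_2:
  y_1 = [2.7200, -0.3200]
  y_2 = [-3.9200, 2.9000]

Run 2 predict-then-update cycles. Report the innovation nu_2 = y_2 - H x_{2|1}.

innov = [-6.6131, 2.6614]

step 1: x^-=[0.3044, 0.4094]  P^-=[1.5927 0.3836; 0.3836 1.9751]  S=[2.0102 0.2487; 0.2487 2.2041]  K=[0.8391 -0.1158; 0.2564 0.8202]  nu=[2.3460, -0.6472]  x^+=[2.3478, 0.4800]  P^+=[0.1962 -0.0034; -0.0034 0.2557]
step 2: x^-=[2.5361, 0.9234]  P^-=[0.5349 0.0734; 0.0734 0.7553]  S=[0.8117 0.0310; 0.0310 1.0746]  K=[0.6777 -0.0856; 0.2227 0.6779]  nu=[-6.6131, 2.6614]  x^+=[-2.1732, 1.2548]  P^+=[0.1579 -0.0004; -0.0004 0.2117]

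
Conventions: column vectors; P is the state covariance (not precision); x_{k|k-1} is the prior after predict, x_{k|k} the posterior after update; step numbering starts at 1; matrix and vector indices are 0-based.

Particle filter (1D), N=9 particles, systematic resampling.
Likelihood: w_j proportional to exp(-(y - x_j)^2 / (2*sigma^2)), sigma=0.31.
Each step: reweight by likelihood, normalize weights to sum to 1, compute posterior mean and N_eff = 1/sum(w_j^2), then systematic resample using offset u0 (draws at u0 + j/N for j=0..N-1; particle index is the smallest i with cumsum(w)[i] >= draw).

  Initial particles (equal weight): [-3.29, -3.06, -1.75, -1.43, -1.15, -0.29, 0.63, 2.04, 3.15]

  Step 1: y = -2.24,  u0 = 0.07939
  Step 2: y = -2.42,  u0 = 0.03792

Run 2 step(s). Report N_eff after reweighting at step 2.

N_eff = 8.0763

step 1: w=[0.0091, 0.0852, 0.8073, 0.0927, 0.0058, 0.0000, 0.0000, 0.0000, 0.0000]  mean=-1.8424  Neff=1.4979  idx=[1, 2, 2, 2, 2, 2, 2, 2, 3]
step 2: w=[0.1480, 0.1206, 0.1206, 0.1206, 0.1206, 0.1206, 0.1206, 0.1206, 0.0076]  mean=-1.9414  Neff=8.0763  idx=[0, 1, 1, 2, 3, 4, 5, 6, 7]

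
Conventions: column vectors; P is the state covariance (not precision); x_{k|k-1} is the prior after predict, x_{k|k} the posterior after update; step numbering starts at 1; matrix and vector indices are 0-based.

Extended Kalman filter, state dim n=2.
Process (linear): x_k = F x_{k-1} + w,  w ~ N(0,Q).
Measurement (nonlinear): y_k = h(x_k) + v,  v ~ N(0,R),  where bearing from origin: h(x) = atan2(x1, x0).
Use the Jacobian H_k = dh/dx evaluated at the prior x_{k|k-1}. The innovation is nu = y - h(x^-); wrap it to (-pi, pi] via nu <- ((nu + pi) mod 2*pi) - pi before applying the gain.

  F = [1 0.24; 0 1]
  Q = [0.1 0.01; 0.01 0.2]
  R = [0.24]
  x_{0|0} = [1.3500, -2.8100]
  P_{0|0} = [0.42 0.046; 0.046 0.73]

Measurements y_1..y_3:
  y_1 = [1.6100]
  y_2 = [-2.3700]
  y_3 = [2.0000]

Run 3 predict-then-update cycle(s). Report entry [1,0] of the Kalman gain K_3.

K[1,0] = 0.4032

step 1: x^-=[0.6756, -2.8100]  P^-=[0.5841 0.2312; 0.2312 0.9300]  H_jac=[0.3364 0.0809]  S=[0.3248]  K=[0.6627; 0.4711]  nu=[2.9448]  x^+=[2.6270, -1.4227]  P^+=[0.4415 0.1298; 0.1298 0.8579]
step 2: x^-=[2.2856, -1.4227]  P^-=[0.6532 0.3457; 0.3457 1.0579]  H_jac=[0.1963 0.3153]  S=[0.4132]  K=[0.5742; 0.9717]  nu=[-1.8132]  x^+=[1.2444, -3.1846]  P^+=[0.5170 0.1152; 0.1152 0.6678]
step 3: x^-=[0.4801, -3.1846]  P^-=[0.7108 0.2855; 0.2855 0.8678]  H_jac=[0.3070 0.0463]  S=[0.3170]  K=[0.7302; 0.4032]  nu=[-2.8620]  x^+=[-1.6096, -4.3386]  P^+=[0.5418 0.1921; 0.1921 0.8163]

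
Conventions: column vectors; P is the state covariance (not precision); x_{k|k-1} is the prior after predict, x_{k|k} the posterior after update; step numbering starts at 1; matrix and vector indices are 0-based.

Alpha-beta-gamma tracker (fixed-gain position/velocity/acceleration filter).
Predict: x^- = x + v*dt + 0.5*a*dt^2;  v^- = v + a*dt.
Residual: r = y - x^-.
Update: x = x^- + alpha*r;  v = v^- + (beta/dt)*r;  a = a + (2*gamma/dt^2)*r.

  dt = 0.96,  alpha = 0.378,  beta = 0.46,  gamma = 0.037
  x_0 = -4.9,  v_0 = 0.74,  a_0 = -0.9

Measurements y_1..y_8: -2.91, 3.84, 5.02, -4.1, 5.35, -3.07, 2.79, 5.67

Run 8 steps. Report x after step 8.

step 1: x_pred=-4.6043  r=1.6943  x^+=-3.9639  v^+=0.6879  a^+=-0.7640
step 2: x_pred=-3.6555  r=7.4955  x^+=-0.8222  v^+=3.5461  a^+=-0.1621
step 3: x_pred=2.5073  r=2.5127  x^+=3.4571  v^+=4.5945  a^+=0.0397
step 4: x_pred=7.8861  r=-11.9861  x^+=3.3553  v^+=-1.1108  a^+=-0.9228
step 5: x_pred=1.8638  r=3.4862  x^+=3.1816  v^+=-0.3262  a^+=-0.6428
step 6: x_pred=2.5722  r=-5.6422  x^+=0.4395  v^+=-3.6469  a^+=-1.0959
step 7: x_pred=-3.5665  r=6.3565  x^+=-1.1637  v^+=-1.6531  a^+=-0.5855
step 8: x_pred=-3.0205  r=8.6905  x^+=0.2645  v^+=1.9490  a^+=0.1123

x_post = 0.2645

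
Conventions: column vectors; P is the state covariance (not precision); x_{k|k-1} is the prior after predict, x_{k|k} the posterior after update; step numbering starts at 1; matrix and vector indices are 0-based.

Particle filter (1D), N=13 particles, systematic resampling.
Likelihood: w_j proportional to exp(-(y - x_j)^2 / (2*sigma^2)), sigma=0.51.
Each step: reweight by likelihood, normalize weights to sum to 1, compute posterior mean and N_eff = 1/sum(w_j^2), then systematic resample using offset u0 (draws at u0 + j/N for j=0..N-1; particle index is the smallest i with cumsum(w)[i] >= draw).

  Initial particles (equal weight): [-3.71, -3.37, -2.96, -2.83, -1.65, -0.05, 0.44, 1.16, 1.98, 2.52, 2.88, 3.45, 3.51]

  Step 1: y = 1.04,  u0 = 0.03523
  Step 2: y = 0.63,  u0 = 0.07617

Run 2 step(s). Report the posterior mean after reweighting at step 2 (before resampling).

post_mean = 0.8452

step 1: w=[0.0000, 0.0000, 0.0000, 0.0000, 0.0000, 0.0574, 0.2821, 0.5482, 0.1031, 0.0084, 0.0008, 0.0000, 0.0000]  mean=0.9848  Neff=2.5376  idx=[5, 6, 6, 6, 7, 7, 7, 7, 7, 7, 7, 7, 8]
step 2: w=[0.0520, 0.1181, 0.1181, 0.1181, 0.0737, 0.0737, 0.0737, 0.0737, 0.0737, 0.0737, 0.0737, 0.0737, 0.0038]  mean=0.8452  Neff=11.3575  idx=[1, 1, 2, 3, 3, 4, 5, 6, 7, 8, 9, 10, 12]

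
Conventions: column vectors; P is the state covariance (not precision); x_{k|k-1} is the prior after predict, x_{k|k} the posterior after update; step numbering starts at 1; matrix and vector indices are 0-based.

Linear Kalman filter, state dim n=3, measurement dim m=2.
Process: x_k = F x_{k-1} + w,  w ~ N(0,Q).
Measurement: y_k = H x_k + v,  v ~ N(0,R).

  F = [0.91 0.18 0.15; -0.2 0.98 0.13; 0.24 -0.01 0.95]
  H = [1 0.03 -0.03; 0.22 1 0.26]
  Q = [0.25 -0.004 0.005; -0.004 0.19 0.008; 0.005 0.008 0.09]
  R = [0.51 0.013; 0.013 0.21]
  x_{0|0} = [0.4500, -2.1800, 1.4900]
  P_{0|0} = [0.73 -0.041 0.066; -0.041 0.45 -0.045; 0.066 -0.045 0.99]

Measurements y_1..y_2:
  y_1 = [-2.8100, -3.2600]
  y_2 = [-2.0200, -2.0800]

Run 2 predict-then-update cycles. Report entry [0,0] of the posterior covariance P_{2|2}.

P_post[0,0] = 0.2675

step 1: x^-=[0.2406, -2.0327, 1.5453]  P^-=[0.8935 -0.0751 0.3551; -0.0751 0.6693 0.0288; 0.3551 0.0288 1.0567]  S=[1.3792 0.2352; 0.2352 1.0165]  K=[0.6274 0.0652; -0.1575 0.6860; 0.1781 0.3342]  nu=[-2.9433, -1.6820]  x^+=[-1.7156, -2.7230, 0.4589]  P^+=[0.3271 -0.0831 0.1268; -0.0831 0.2076 -0.1820; 0.1268 -0.1820 0.8714]
step 2: x^-=[-1.9825, -2.2658, 0.0514]  P^-=[0.5448 -0.1008 0.2807; -0.1008 0.3968 -0.1111; 0.2807 -0.1111 0.9570]  S=[1.0333 0.1094; 0.1094 0.6278]  K=[0.5100 0.0577; -0.1438 0.5757; 0.2109 0.2809]  nu=[0.0320, 0.6085]  x^+=[-1.9311, -1.9200, 0.2291]  P^+=[0.2675 -0.0771 0.1424; -0.0771 0.1854 -0.1902; 0.1424 -0.1902 0.8485]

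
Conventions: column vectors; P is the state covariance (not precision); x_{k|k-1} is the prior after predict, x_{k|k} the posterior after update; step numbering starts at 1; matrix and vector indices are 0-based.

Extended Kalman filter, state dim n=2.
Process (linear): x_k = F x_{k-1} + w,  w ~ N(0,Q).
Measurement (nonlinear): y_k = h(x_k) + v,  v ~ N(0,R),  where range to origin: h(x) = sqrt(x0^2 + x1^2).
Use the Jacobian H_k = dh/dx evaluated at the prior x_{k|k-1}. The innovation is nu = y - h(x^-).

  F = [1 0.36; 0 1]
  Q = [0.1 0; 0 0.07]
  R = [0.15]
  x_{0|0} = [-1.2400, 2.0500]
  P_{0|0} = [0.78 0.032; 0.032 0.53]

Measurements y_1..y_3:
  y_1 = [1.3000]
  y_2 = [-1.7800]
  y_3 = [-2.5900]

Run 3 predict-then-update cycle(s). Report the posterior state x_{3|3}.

step 1: x^-=[-0.5020, 2.0500]  P^-=[0.9717 0.2228; 0.2228 0.6000]  H_jac=[-0.2379 0.9713]  S=[0.6681]  K=[-0.0220; 0.7930]  nu=[-0.8106]  x^+=[-0.4841, 1.4072]  P^+=[0.9714 0.2345; 0.2345 0.1799]
step 2: x^-=[0.0225, 1.4072]  P^-=[1.2635 0.2992; 0.2992 0.2499]  H_jac=[0.0160 0.9999]  S=[0.4097]  K=[0.7795; 0.6215]  nu=[-3.1874]  x^+=[-2.4621, -0.5738]  P^+=[1.0146 0.1007; 0.1007 0.0916]
step 3: x^-=[-2.6687, -0.5738]  P^-=[1.1990 0.1337; 0.1337 0.1616]  H_jac=[-0.9777 -0.2102]  S=[1.3581]  K=[-0.8838; -0.1213]  nu=[-5.3197]  x^+=[2.0329, 0.0714]  P^+=[0.1381 -0.0118; -0.0118 0.1417]

x_post = [2.0329, 0.0714]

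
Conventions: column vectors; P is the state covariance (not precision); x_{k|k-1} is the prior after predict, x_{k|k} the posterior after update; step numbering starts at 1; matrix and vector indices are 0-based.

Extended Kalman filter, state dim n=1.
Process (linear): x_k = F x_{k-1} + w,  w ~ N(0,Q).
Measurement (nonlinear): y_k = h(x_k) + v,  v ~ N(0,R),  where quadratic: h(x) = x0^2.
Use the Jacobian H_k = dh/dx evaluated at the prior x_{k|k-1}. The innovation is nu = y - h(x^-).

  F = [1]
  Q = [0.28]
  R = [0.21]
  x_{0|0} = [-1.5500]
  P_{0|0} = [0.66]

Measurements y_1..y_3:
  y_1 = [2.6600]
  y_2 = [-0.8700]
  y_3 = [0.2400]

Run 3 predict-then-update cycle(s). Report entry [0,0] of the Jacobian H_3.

H_jac[0,0] = -1.2308

step 1: x^-=[-1.5500]  P^-=[0.9400]  H_jac=[-3.1000]  S=[9.2434]  K=[-0.3153]  nu=[0.2575]  x^+=[-1.6312]  P^+=[0.0214]
step 2: x^-=[-1.6312]  P^-=[0.3014]  H_jac=[-3.2624]  S=[3.4173]  K=[-0.2877]  nu=[-3.5307]  x^+=[-0.6154]  P^+=[0.0185]
step 3: x^-=[-0.6154]  P^-=[0.2985]  H_jac=[-1.2308]  S=[0.6622]  K=[-0.5548]  nu=[-0.1387]  x^+=[-0.5384]  P^+=[0.0947]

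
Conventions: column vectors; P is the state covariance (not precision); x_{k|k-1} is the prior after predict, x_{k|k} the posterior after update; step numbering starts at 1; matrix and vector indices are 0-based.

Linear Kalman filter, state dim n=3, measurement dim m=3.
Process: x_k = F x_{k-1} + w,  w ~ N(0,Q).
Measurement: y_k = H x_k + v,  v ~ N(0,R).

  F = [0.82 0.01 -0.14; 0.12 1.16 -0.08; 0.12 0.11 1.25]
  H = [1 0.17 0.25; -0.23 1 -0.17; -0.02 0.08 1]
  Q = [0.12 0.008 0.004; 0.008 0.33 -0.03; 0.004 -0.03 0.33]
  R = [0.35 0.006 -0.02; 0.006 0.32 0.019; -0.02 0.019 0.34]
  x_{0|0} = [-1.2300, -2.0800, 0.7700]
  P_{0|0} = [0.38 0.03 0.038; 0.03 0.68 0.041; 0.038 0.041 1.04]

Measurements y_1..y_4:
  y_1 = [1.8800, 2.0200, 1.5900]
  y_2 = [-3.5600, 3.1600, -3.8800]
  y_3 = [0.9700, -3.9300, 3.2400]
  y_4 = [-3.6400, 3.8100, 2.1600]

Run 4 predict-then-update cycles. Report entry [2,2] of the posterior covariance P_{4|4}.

step 1: x^-=[-1.1372, -2.6220, 0.5861]  P^-=[0.3876 0.0837 -0.0989; 0.0837 1.2571 0.0272; -0.0989 0.0272 1.9922]  S=[0.8798 0.1548 0.4005; 0.1548 1.5997 -0.1712; 0.4005 -0.1712 2.3484]  K=[0.4983 -0.0552 -0.1316; 0.1755 0.7624 0.0794; 0.1011 -0.1019 0.8254]  nu=[3.3164, 4.4801, 1.1909]  x^+=[0.1112, 1.4702, 1.4478]  P^+=[0.1872 0.0168 -0.0534; 0.0168 0.2535 0.0180; -0.0534 0.0180 0.2742]
step 2: x^-=[-0.0968, 1.6029, 1.9849]  P^-=[0.2637 0.0499 -0.0776; 0.0499 0.6779 -0.0013; -0.0776 -0.0013 0.7536]  S=[0.6585 0.0938 0.0987; 0.0938 1.0050 -0.0393; 0.0987 -0.0393 1.1007]  K=[0.4060 -0.0398 -0.1095; 0.1488 0.6516 0.0571; 0.0798 -0.0921 0.6755]  nu=[-4.2319, 1.8722, -5.9950]  x^+=[-1.2332, 1.8509, -2.5746]  P^+=[0.1525 0.0152 -0.0443; 0.0152 0.2160 0.0118; -0.0443 0.0118 0.2245]
step 3: x^-=[-0.6323, 2.2050, -3.1627]  P^-=[0.2374 0.0442 -0.0633; 0.0442 0.6272 -0.0095; -0.0633 -0.0095 0.6759]  S=[0.6303 0.0841 0.0913; 0.0841 0.9572 -0.0414; 0.0913 -0.0414 1.0209]  K=[0.3828 -0.0375 -0.0990; 0.1432 0.6359 0.0519; 0.0832 -0.0939 0.6513]  nu=[2.0181, -6.8181, 6.2136]  x^+=[-0.2191, -1.5194, 1.6928]  P^+=[0.1433 0.0145 -0.0403; 0.0145 0.2104 0.0103; -0.0403 0.0103 0.2164]
step 4: x^-=[-0.4318, -1.9242, 1.9226]  P^-=[0.2301 0.0424 -0.0589; 0.0424 0.6195 -0.0113; -0.0589 -0.0113 0.6638]  S=[0.6235 0.0819 0.0923; 0.0819 0.9506 -0.0426; 0.0923 -0.0426 1.0083]  K=[0.3760 -0.0372 -0.0956; 0.1417 0.6336 0.0509; 0.0853 -0.0947 0.6468]  nu=[-3.3617, 5.9617, 0.3827]  x^+=[-1.9541, 1.3959, 1.3189]  P^+=[0.1406 0.0143 -0.0391; 0.0143 0.2095 0.0100; -0.0391 0.0100 0.2148]

P_post[2,2] = 0.2148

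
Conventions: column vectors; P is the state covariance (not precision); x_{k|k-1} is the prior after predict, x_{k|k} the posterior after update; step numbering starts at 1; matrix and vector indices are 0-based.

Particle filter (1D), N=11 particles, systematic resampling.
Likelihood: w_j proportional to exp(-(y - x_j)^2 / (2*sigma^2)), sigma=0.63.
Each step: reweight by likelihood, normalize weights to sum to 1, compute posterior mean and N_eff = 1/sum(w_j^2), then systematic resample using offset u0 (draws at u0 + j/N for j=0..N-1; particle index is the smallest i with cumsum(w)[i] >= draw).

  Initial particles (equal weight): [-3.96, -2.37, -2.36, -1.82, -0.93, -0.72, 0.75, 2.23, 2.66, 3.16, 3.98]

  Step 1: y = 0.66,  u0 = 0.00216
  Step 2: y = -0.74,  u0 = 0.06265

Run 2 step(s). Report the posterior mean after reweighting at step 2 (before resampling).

step 1: w=[0.0000, 0.0000, 0.0000, 0.0004, 0.0352, 0.0773, 0.8430, 0.0382, 0.0055, 0.0003, 0.0000]  mean=0.6439  Neff=1.3900  idx=[4, 5, 6, 6, 6, 6, 6, 6, 6, 6, 6]
step 2: w=[0.3816, 0.3991, 0.0244, 0.0244, 0.0244, 0.0244, 0.0244, 0.0244, 0.0244, 0.0244, 0.0244]  mean=-0.4778  Neff=3.2230  idx=[0, 0, 0, 0, 1, 1, 1, 1, 2, 6, 9]

post_mean = -0.4778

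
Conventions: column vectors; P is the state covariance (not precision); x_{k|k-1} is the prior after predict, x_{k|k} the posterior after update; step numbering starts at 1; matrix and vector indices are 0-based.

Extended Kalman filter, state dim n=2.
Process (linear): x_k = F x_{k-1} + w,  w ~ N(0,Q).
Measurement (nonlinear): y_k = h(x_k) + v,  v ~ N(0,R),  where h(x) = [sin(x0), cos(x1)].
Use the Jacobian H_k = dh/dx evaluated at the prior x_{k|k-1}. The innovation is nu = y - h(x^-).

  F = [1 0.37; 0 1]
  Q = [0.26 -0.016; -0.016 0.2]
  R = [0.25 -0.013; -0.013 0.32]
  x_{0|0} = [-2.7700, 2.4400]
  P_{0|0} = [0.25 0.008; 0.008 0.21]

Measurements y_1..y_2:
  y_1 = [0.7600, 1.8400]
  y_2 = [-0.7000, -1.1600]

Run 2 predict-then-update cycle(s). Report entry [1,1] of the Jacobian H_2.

H_jac[1,1] = -0.7948

step 1: x^-=[-1.8672, 2.4400]  P^-=[0.5447 0.0697; 0.0697 0.4100]  H_jac=[-0.2921 0.0000; 0.0000 -0.6454]  S=[0.2965 0.0001; 0.0001 0.4908]  K=[-0.5366 -0.0915; -0.0684 -0.5392]  nu=[1.7164, 2.6038]  x^+=[-3.0264, 0.9187]  P^+=[0.4552 0.0346; 0.0346 0.2659]
step 2: x^-=[-2.6865, 0.9187]  P^-=[0.7772 0.1170; 0.1170 0.4659]  H_jac=[-0.8982 0.0000; 0.0000 -0.7948]  S=[0.8770 0.0705; 0.0705 0.6143]  K=[-0.7911 -0.0605; -0.0720 -0.5945]  nu=[-0.2605, -1.7668]  x^+=[-2.3735, 1.9879]  P^+=[0.2193 0.0114; 0.0114 0.2382]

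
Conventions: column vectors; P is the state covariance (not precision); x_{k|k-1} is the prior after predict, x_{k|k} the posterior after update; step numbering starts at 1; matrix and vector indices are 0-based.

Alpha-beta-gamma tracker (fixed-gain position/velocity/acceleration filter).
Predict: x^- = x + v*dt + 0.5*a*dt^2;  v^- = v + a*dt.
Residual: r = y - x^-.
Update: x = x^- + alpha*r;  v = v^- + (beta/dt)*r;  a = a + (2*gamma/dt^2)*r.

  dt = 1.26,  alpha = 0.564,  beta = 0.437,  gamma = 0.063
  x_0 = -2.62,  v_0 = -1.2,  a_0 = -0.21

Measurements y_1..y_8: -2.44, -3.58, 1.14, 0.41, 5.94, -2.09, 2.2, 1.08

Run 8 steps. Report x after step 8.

step 1: x_pred=-4.2987  r=1.8587  x^+=-3.2504  v^+=-0.8200  a^+=-0.0625
step 2: x_pred=-4.3331  r=0.7531  x^+=-3.9084  v^+=-0.6375  a^+=-0.0027
step 3: x_pred=-4.7137  r=5.8537  x^+=-1.4122  v^+=1.3893  a^+=0.4619
step 4: x_pred=0.7050  r=-0.2950  x^+=0.5386  v^+=1.8690  a^+=0.4385
step 5: x_pred=3.2416  r=2.6984  x^+=4.7635  v^+=3.3573  a^+=0.6526
step 6: x_pred=9.5118  r=-11.6018  x^+=2.9684  v^+=0.1558  a^+=-0.2682
step 7: x_pred=2.9519  r=-0.7519  x^+=2.5278  v^+=-0.4428  a^+=-0.3278
step 8: x_pred=1.7097  r=-0.6297  x^+=1.3545  v^+=-1.0742  a^+=-0.3778

x_post = 1.3545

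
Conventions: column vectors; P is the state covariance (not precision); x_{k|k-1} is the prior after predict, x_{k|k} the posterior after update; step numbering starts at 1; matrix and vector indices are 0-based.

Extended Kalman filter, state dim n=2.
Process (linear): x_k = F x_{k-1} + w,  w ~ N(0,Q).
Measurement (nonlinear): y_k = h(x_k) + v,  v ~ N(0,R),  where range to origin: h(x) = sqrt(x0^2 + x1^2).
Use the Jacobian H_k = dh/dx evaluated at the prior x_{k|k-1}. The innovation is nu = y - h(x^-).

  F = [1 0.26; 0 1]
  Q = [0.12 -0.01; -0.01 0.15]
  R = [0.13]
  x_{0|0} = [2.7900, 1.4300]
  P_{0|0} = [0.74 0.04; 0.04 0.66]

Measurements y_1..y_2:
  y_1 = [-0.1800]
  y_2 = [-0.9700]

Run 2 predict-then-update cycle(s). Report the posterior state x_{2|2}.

x_post = [-0.3028, 0.8106]

step 1: x^-=[3.1618, 1.4300]  P^-=[0.9254 0.2016; 0.2016 0.8100]  H_jac=[0.9111 0.4121]  S=[1.1872]  K=[0.7802; 0.4359]  nu=[-3.6501]  x^+=[0.3139, -0.1610]  P^+=[0.2027 -0.2021; -0.2021 0.5844]
step 2: x^-=[0.2721, -0.1610]  P^-=[0.2571 -0.0602; -0.0602 0.7344]  H_jac=[0.8606 -0.5093]  S=[0.5637]  K=[0.4469; -0.7554]  nu=[-1.2862]  x^+=[-0.3028, 0.8106]  P^+=[0.1445 0.1301; 0.1301 0.4127]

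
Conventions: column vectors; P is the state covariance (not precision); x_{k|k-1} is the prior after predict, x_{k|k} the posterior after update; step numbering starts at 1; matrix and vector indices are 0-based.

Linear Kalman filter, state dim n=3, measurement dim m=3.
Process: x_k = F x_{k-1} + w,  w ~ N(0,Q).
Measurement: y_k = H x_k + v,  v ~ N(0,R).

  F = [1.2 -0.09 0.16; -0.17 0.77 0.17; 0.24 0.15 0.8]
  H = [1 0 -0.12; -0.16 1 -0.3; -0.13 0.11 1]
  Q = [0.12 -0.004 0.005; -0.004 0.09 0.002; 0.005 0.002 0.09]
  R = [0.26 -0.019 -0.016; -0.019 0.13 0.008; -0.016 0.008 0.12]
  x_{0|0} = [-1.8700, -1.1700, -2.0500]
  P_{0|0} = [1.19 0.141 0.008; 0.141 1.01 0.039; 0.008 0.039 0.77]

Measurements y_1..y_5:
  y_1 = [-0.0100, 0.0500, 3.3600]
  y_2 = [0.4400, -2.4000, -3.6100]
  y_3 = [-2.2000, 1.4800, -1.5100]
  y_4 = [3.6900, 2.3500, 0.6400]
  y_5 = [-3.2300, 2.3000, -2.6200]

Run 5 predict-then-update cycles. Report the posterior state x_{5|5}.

step 1: x^-=[-2.4667, -0.9315, -2.2643]  P^-=[1.8330 -0.1577 0.4611; -0.1577 0.7183 0.2215; 0.4611 0.2215 0.6967]  S=[1.9924 -0.6010 0.1101; -0.6010 0.9197 0.0979; 0.1101 0.0979 0.7897]  K=[0.8538 -0.0992 0.1534; 0.1297 0.7900 0.2906; 0.1207 -0.0760 0.8297]  nu=[2.1850, -0.0925, 5.4061]  x^+=[0.2373, 0.8498, 2.4920]  P^+=[0.2252 0.0175 0.0313; 0.0175 0.1140 0.0288; 0.0313 0.0288 0.0979]
step 2: x^-=[0.6071, 1.0376, 2.1780]  P^-=[0.4551 -0.0301 0.1135; -0.0301 0.1681 0.0376; 0.1135 0.0376 0.1884]  S=[0.6906 -0.1515 0.0137; -0.1515 0.3246 0.0065; 0.0137 0.0065 0.2978]  K=[0.6052 -0.1423 0.1466; 0.0608 0.5224 0.1873; 0.1027 -0.0782 0.5941]  nu=[0.0943, -2.6871, -5.8233]  x^+=[0.1927, -1.4514, -1.0618]  P^+=[0.1610 0.0051 0.0271; 0.0051 0.0745 0.0181; 0.0271 0.0181 0.0706]
step 3: x^-=[0.1919, -1.3308, -1.0209]  P^-=[0.3630 -0.0286 0.0864; -0.0286 0.1427 0.0235; 0.0864 0.0235 0.1612]  S=[0.6046 -0.1269 0.0018; -0.1269 0.2999 -0.0006; 0.0018 -0.0006 0.2726]  K=[0.5533 -0.1409 0.1284; 0.0504 0.4893 0.1582; 0.0905 -0.0896 0.5589]  nu=[-2.5144, 2.5353, -0.3178]  x^+=[-1.5974, -0.2671, -1.6531]  P^+=[0.1474 0.0031 0.0243; 0.0031 0.0689 0.0149; 0.0243 0.0149 0.0664]
step 4: x^-=[-2.1573, -0.2151, -1.7459]  P^-=[0.3427 -0.0283 0.0790; -0.0283 0.1387 0.0207; 0.0790 0.0207 0.1557]  S=[0.5860 -0.1212 -0.0024; -0.1212 0.2957 -0.0017; -0.0024 -0.0017 0.2680]  K=[0.5404 -0.1391 0.1209; 0.0482 0.4840 0.1514; 0.0861 -0.0922 0.5513]  nu=[5.6378, 1.6962, 2.1291]  x^+=[0.9109, 1.2001, -0.2431]  P^+=[0.1440 0.0026 0.0232; 0.0026 0.0679 0.0141; 0.0232 0.0141 0.0655]
step 5: x^-=[0.9462, 0.7279, 0.2042]  P^-=[0.3375 -0.0282 0.0768; -0.0282 0.1380 0.0202; 0.0768 0.0202 0.1542]  S=[0.5813 -0.1197 -0.0037; -0.1197 0.2948 -0.0017; -0.0037 -0.0017 0.2669]  K=[0.5370 -0.1384 0.1184; 0.0477 0.4831 0.1499; 0.0848 -0.0927 0.5494]  nu=[-4.1517, 1.7848, -2.7812]  x^+=[-1.8598, 0.9751, -1.8411]  P^+=[0.1431 0.0025 0.0228; 0.0025 0.0677 0.0140; 0.0228 0.0140 0.0653]

x_post = [-1.8598, 0.9751, -1.8411]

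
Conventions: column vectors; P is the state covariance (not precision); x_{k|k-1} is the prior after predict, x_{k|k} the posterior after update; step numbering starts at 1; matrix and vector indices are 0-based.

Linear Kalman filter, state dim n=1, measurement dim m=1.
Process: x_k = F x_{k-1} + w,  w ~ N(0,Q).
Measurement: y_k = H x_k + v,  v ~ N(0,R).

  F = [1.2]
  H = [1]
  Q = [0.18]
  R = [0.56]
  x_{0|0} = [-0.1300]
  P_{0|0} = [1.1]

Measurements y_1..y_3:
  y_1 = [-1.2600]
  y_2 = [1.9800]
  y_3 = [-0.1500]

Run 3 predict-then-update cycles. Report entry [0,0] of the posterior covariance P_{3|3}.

step 1: x^-=[-0.1560]  P^-=[1.7640]  S=[2.3240]  K=[0.7590]  nu=[-1.1040]  x^+=[-0.9940]  P^+=[0.4251]
step 2: x^-=[-1.1928]  P^-=[0.7921]  S=[1.3521]  K=[0.5858]  nu=[3.1728]  x^+=[0.6659]  P^+=[0.3281]
step 3: x^-=[0.7991]  P^-=[0.6524]  S=[1.2124]  K=[0.5381]  nu=[-0.9491]  x^+=[0.2884]  P^+=[0.3013]

P_post[0,0] = 0.3013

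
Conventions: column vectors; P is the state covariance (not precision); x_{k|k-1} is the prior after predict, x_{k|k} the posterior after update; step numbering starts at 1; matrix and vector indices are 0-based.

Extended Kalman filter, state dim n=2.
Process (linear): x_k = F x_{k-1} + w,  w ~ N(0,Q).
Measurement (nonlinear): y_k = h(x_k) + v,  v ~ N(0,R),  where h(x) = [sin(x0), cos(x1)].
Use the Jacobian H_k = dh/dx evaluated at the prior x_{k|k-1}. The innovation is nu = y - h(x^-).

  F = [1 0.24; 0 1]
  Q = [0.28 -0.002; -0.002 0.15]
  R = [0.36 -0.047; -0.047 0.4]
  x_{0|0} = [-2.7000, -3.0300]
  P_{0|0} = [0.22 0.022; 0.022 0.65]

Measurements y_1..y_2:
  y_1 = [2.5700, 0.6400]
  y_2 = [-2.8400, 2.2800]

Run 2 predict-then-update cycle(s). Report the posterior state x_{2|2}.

step 1: x^-=[-3.4272, -3.0300]  P^-=[0.5480 0.1760; 0.1760 0.8000]  H_jac=[-0.9595 0.0000; 0.0000 0.1114]  S=[0.8645 -0.0658; -0.0658 0.4099]  K=[-0.6121 -0.0504; -0.1810 0.1883]  nu=[2.2883, 1.6338]  x^+=[-4.9101, -3.1366]  P^+=[0.2272 0.0771; 0.0771 0.7527]
step 2: x^-=[-5.6629, -3.1366]  P^-=[0.5875 0.2558; 0.2558 0.9027]  H_jac=[0.8137 0.0000; 0.0000 0.0050]  S=[0.7490 -0.0460; -0.0460 0.4000]  K=[0.6430 0.0771; 0.2805 0.0435]  nu=[-3.4212, 3.2800]  x^+=[-7.6100, -3.9536]  P^+=[0.2800 0.1216; 0.1216 0.8441]

x_post = [-7.6100, -3.9536]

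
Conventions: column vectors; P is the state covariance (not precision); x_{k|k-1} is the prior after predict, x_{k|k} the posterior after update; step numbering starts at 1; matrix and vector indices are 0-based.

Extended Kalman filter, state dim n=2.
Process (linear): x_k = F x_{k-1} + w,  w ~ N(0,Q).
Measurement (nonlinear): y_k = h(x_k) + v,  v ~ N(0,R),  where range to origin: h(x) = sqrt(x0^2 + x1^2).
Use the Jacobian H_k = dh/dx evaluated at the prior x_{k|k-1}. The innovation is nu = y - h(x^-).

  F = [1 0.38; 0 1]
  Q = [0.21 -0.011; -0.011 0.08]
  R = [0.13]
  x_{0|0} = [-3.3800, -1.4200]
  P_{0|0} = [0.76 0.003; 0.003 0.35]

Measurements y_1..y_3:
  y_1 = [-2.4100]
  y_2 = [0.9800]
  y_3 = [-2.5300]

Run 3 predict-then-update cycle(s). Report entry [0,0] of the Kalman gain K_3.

K[0,0] = 0.7376

step 1: x^-=[-3.9196, -1.4200]  P^-=[1.0228 0.1250; 0.1250 0.4300]  H_jac=[-0.9402 -0.3406]  S=[1.1641]  K=[-0.8627; -0.2268]  nu=[-6.5789]  x^+=[1.7558, 0.0719]  P^+=[0.1565 -0.1027; -0.1027 0.3701]
step 2: x^-=[1.7831, 0.0719]  P^-=[0.3419 0.0269; 0.0269 0.4501]  H_jac=[0.9992 0.0403]  S=[0.4742]  K=[0.7226; 0.0950]  nu=[-0.8046]  x^+=[1.2017, -0.0045]  P^+=[0.0942 -0.0056; -0.0056 0.4459]
step 3: x^-=[1.2000, -0.0045]  P^-=[0.3643 0.1528; 0.1528 0.5259]  H_jac=[1.0000 -0.0037]  S=[0.4932]  K=[0.7376; 0.3058]  nu=[-3.7300]  x^+=[-1.5511, -1.1452]  P^+=[0.0960 0.0415; 0.0415 0.4797]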